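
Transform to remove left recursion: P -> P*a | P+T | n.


Left-recursive alternatives: P*a, P+T; non-recursive: n
Introduce P': P -> nP', P' -> *aP' | +TP' | ε


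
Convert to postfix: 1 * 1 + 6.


Left to right (same or higher precedence on left)
Postfix: 1 1 * 6 +


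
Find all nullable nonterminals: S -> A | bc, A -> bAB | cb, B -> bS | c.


A nonterminal is nullable iff some alternative derives ε (directly, or every symbol in it is nullable)
Nullable: {}


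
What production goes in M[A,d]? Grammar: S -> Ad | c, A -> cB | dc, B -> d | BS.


For [A, d]: 'd' ∈ FIRST(dc)
Entry: A -> dc


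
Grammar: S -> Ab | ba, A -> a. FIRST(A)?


Per alternative of A: FIRST(a) = {a}
FIRST(A) = {a}


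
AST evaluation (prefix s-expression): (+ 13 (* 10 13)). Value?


Evaluate inner: (* 10 13) = 130
Evaluate root: (+ 13 130) = 143
Result: 143


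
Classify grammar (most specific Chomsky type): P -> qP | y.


Right-linear: every RHS is a terminal or a terminal followed by one nonterminal
Classification: Type 3 (Regular)


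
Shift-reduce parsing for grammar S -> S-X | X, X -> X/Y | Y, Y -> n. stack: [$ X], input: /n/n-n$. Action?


shift '/' to continue X -> X/Y
Action: shift


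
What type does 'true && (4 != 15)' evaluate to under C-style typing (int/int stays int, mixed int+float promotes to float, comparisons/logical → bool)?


Operand types: bool && bool
Rule: logical operators take bool operands and yield bool
Result type: bool


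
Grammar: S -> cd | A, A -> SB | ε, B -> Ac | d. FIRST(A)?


Per alternative of A: FIRST(SB) = {c, d}; FIRST(ε) = {ε}
FIRST(A) = {c, d, ε}


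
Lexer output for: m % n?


Scan left to right, longest-match per lexeme
Tokens: ID(m), OP(%), ID(n)


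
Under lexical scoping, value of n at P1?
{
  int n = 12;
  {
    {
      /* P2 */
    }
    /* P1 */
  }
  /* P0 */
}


P1's block does not declare n; resolves to the enclosing declaration at depth 0
n = 12


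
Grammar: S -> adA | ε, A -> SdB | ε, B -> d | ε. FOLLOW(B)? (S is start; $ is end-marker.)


$ ∈ FOLLOW(S). For each A -> αBβ: add FIRST(β)\{ε} to FOLLOW(B); if β nullable, add FOLLOW(A).
FOLLOW(B) = {$, d}


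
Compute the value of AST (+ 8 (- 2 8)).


Evaluate inner: (- 2 8) = -6
Evaluate root: (+ 8 -6) = 2
Result: 2


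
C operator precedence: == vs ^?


'==' is equality (level 6); '^' is bitwise XOR (level 4)
Higher level binds tighter
'==' has higher precedence than '^'


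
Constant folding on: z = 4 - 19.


4 - 19 = -15 at compile time
Optimized: z = -15


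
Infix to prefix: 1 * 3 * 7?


left-to-right (same/higher precedence on left): tree is (* (* 1 3) 7)
Prefix: * * 1 3 7


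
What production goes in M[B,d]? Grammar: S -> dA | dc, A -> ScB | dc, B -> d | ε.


For [B, d]: 'd' ∈ FIRST(d)
Entry: B -> d


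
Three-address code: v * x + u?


Break into single-operator statements:
t1 = v * x
t2 = t1 + u


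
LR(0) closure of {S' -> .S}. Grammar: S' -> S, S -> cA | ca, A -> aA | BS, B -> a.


Start: S' -> .S
For each item with dot before a nonterminal B, add B -> .γ for every B-production
Closure: [S' -> .S, S -> .cA, S -> .ca]


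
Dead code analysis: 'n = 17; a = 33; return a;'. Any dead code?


n is assigned but never read
Dead: 'n = 17'


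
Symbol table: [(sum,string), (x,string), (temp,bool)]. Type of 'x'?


Lookup 'x' → type string


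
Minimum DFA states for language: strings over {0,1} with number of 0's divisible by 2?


Track (count of 0) mod 2: states 0..1, accept at 0
Minimal DFA: 2 states


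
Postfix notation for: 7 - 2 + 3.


Left to right (same or higher precedence on left)
Postfix: 7 2 - 3 +


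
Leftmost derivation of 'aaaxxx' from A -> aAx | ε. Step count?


Derivation: A => aAx => aaAxx => aaaAxxx => aaaxxx
Steps: 4


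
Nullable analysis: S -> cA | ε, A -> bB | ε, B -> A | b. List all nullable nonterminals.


A nonterminal is nullable iff some alternative derives ε (directly, or every symbol in it is nullable)
Nullable: {A, B, S}


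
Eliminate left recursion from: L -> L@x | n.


Left-recursive alternatives: L@x; non-recursive: n
Introduce L': L -> nL', L' -> @xL' | ε


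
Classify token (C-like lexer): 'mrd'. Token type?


Pattern: letter/underscore followed by alphanumerics, not a keyword
Type: IDENTIFIER


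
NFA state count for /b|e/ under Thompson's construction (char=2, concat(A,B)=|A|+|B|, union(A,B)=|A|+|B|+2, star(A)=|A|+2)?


Syntax tree has 2 char leaf(s), 1 union(s), 0 star(s)
chars contribute 2×2 = 4; each union adds +2; each star adds +2
Total: 4 + 2 + 0 = 6 states


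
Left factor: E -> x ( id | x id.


Common prefix: 'x'
Factored: E -> x E', E' -> ( id | id


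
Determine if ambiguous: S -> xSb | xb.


balanced x^n…b^n: each string has a unique parse
Unambiguous


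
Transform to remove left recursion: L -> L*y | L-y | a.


Left-recursive alternatives: L*y, L-y; non-recursive: a
Introduce L': L -> aL', L' -> *yL' | -yL' | ε


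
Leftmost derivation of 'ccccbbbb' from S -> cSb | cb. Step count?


Derivation: S => cSb => ccSbb => cccSbbb => ccccbbbb
Steps: 4


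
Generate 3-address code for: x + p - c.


Break into single-operator statements:
t1 = x + p
t2 = t1 - c


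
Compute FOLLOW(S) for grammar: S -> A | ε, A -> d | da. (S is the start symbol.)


$ ∈ FOLLOW(S). For each A -> αBβ: add FIRST(β)\{ε} to FOLLOW(B); if β nullable, add FOLLOW(A).
FOLLOW(S) = {$}


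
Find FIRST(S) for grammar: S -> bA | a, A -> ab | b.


Per alternative of S: FIRST(bA) = {b}; FIRST(a) = {a}
FIRST(S) = {a, b}


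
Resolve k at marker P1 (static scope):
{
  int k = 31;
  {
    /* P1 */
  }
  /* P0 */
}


P1's block does not declare k; resolves to the enclosing declaration at depth 0
k = 31


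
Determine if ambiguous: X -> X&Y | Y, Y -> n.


precedence layered via separate nonterminal Y: deterministic
Unambiguous


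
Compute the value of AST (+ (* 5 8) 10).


Evaluate inner: (* 5 8) = 40
Evaluate root: (+ 40 10) = 50
Result: 50


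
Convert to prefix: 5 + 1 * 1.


'*' binds tighter: tree is (+ 5 (* 1 1))
Prefix: + 5 * 1 1


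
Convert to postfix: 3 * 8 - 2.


Left to right (same or higher precedence on left)
Postfix: 3 8 * 2 -


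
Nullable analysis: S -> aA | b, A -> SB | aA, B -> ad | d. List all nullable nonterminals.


A nonterminal is nullable iff some alternative derives ε (directly, or every symbol in it is nullable)
Nullable: {}


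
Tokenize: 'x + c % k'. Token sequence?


Scan left to right, longest-match per lexeme
Tokens: ID(x), OP(+), ID(c), OP(%), ID(k)


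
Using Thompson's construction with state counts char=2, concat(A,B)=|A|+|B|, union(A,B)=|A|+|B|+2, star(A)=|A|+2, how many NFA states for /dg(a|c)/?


Syntax tree has 4 char leaf(s), 1 union(s), 0 star(s)
chars contribute 4×2 = 8; each union adds +2; each star adds +2
Total: 8 + 2 + 0 = 10 states


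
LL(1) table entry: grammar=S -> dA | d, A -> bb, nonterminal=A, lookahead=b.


For [A, b]: 'b' ∈ FIRST(bb)
Entry: A -> bb


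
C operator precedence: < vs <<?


'<<' is shift (level 8); '<' is relational (level 7)
Higher level binds tighter
'<<' has higher precedence than '<'


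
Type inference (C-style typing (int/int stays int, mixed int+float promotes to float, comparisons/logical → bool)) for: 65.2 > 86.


Operand types: float > int
Rule: comparison yields bool
Result type: bool


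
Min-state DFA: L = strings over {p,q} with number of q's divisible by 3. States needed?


Track (count of q) mod 3: states 0..2, accept at 0
Minimal DFA: 3 states


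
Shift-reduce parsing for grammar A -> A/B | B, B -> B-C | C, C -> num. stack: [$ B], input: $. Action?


lookahead ∉ {-} so B won't extend; reduce A -> B
Action: reduce (A -> B)


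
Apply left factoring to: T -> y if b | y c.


Common prefix: 'y'
Factored: T -> y T', T' -> if b | c


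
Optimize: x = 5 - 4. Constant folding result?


5 - 4 = 1 at compile time
Optimized: x = 1


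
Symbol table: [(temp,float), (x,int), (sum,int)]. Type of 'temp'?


Lookup 'temp' → type float


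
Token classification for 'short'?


Pattern: reserved word
Type: KEYWORD


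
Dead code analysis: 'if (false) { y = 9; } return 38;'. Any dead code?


condition is constant false, so the whole block is unreachable
Dead: 'if (false) { y = 9; }'


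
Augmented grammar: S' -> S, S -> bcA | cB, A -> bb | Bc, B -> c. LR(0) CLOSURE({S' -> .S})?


Start: S' -> .S
For each item with dot before a nonterminal B, add B -> .γ for every B-production
Closure: [S' -> .S, S -> .bcA, S -> .cB]


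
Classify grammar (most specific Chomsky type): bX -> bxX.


LHS has context (more than one symbol) and |LHS| ≤ |RHS|
Classification: Type 1 (Context-Sensitive)


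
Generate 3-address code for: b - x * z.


Break into single-operator statements:
t1 = x * z
t2 = b - t1


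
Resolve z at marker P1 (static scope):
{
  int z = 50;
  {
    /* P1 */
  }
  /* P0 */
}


P1's block does not declare z; resolves to the enclosing declaration at depth 0
z = 50


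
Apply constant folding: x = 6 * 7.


6 * 7 = 42 at compile time
Optimized: x = 42


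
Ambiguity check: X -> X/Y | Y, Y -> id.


precedence layered via separate nonterminal Y: deterministic
Unambiguous


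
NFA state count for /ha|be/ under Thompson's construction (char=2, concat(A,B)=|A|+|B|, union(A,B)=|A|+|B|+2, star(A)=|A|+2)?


Syntax tree has 4 char leaf(s), 1 union(s), 0 star(s)
chars contribute 4×2 = 8; each union adds +2; each star adds +2
Total: 8 + 2 + 0 = 10 states


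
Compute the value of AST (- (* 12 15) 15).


Evaluate inner: (* 12 15) = 180
Evaluate root: (- 180 15) = 165
Result: 165


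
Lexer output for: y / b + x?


Scan left to right, longest-match per lexeme
Tokens: ID(y), OP(/), ID(b), OP(+), ID(x)


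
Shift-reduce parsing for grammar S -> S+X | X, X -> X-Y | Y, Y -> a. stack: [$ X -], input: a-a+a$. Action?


no handle; shift 'a'
Action: shift


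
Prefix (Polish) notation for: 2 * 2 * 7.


left-to-right (same/higher precedence on left): tree is (* (* 2 2) 7)
Prefix: * * 2 2 7


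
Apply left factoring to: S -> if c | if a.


Common prefix: 'if'
Factored: S -> if S', S' -> c | a


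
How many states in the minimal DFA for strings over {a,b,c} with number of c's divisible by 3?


Track (count of c) mod 3: states 0..2, accept at 0
Minimal DFA: 3 states


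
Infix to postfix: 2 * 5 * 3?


Left to right (same or higher precedence on left)
Postfix: 2 5 * 3 *


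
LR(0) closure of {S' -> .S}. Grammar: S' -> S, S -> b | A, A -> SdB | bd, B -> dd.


Start: S' -> .S
For each item with dot before a nonterminal B, add B -> .γ for every B-production
Closure: [S' -> .S, S -> .b, S -> .A, A -> .SdB, A -> .bd]


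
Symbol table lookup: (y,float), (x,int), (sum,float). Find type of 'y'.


Lookup 'y' → type float


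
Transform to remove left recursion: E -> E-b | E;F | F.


Left-recursive alternatives: E-b, E;F; non-recursive: F
Introduce E': E -> FE', E' -> -bE' | ;FE' | ε


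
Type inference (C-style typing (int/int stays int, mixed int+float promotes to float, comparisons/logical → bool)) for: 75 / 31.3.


Operand types: int / float
Rule: mixed int/float promotes to float; int/int stays int
Result type: float


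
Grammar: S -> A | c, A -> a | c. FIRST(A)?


Per alternative of A: FIRST(a) = {a}; FIRST(c) = {c}
FIRST(A) = {a, c}


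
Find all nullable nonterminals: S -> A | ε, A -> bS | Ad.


A nonterminal is nullable iff some alternative derives ε (directly, or every symbol in it is nullable)
Nullable: {S}


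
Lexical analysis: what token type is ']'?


Pattern: delimiter/punctuation
Type: PUNCTUATION


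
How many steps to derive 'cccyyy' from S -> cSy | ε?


Derivation: S => cSy => ccSyy => cccSyyy => cccyyy
Steps: 4


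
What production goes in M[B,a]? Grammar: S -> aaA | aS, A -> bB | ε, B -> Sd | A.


For [B, a]: 'a' ∈ FIRST(Sd)
Entry: B -> Sd


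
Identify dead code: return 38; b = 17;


statement follows a return and is unreachable
Dead: 'b = 17'


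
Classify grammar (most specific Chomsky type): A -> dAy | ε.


Single nonterminal LHS, but d^n y^n is not regular
Classification: Type 2 (Context-Free)


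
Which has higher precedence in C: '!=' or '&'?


'!=' is equality (level 6); '&' is bitwise AND (level 5)
Higher level binds tighter
'!=' has higher precedence than '&'


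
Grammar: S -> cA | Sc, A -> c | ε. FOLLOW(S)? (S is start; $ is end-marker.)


$ ∈ FOLLOW(S). For each A -> αBβ: add FIRST(β)\{ε} to FOLLOW(B); if β nullable, add FOLLOW(A).
FOLLOW(S) = {$, c}


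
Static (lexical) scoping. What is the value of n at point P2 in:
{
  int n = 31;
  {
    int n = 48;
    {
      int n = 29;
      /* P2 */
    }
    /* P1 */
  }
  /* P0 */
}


n declared in the same block as P2
n = 29


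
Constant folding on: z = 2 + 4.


2 + 4 = 6 at compile time
Optimized: z = 6


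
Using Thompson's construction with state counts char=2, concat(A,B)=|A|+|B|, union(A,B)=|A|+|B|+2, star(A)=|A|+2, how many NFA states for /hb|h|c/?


Syntax tree has 4 char leaf(s), 2 union(s), 0 star(s)
chars contribute 4×2 = 8; each union adds +2; each star adds +2
Total: 8 + 4 + 0 = 12 states


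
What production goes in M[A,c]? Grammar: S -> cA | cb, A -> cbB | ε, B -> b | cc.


For [A, c]: 'c' ∈ FIRST(cbB)
Entry: A -> cbB


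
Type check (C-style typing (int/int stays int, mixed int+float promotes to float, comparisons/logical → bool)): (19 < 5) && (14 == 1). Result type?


Operand types: bool && bool
Rule: logical operators take bool operands and yield bool
Result type: bool


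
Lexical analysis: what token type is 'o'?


Pattern: letter/underscore followed by alphanumerics, not a keyword
Type: IDENTIFIER


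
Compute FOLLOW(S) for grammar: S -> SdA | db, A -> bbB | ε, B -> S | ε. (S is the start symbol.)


$ ∈ FOLLOW(S). For each A -> αBβ: add FIRST(β)\{ε} to FOLLOW(B); if β nullable, add FOLLOW(A).
FOLLOW(S) = {$, d}


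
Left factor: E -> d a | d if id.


Common prefix: 'd'
Factored: E -> d E', E' -> a | if id


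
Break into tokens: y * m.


Scan left to right, longest-match per lexeme
Tokens: ID(y), OP(*), ID(m)


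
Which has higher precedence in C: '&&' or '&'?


'&' is bitwise AND (level 5); '&&' is logical AND (level 2)
Higher level binds tighter
'&' has higher precedence than '&&'


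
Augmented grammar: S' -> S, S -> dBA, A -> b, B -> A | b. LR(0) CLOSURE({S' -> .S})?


Start: S' -> .S
For each item with dot before a nonterminal B, add B -> .γ for every B-production
Closure: [S' -> .S, S -> .dBA]


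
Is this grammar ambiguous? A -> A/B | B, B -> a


precedence layered via separate nonterminal B: deterministic
Unambiguous


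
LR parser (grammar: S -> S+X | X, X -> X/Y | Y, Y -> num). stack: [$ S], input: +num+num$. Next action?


shift '+' to continue S -> S+X
Action: shift


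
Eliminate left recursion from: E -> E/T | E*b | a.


Left-recursive alternatives: E/T, E*b; non-recursive: a
Introduce E': E -> aE', E' -> /TE' | *bE' | ε


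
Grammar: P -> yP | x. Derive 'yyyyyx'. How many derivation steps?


Derivation: P => yP => yyP => yyyP => yyyyP => yyyyyP => yyyyyx
Steps: 6


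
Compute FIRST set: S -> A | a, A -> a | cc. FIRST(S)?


Per alternative of S: FIRST(A) = {a, c}; FIRST(a) = {a}
FIRST(S) = {a, c}


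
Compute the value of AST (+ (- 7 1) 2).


Evaluate inner: (- 7 1) = 6
Evaluate root: (+ 6 2) = 8
Result: 8


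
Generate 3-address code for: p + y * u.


Break into single-operator statements:
t1 = y * u
t2 = p + t1


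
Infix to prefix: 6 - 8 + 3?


left-to-right (same/higher precedence on left): tree is (+ (- 6 8) 3)
Prefix: + - 6 8 3


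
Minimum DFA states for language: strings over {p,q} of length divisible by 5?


Track length mod 5: states 0..4, accept at 0
Minimal DFA: 5 states


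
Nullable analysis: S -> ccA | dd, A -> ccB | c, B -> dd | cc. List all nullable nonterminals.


A nonterminal is nullable iff some alternative derives ε (directly, or every symbol in it is nullable)
Nullable: {}


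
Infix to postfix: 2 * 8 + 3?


Left to right (same or higher precedence on left)
Postfix: 2 8 * 3 +


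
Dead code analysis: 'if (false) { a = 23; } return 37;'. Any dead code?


condition is constant false, so the whole block is unreachable
Dead: 'if (false) { a = 23; }'


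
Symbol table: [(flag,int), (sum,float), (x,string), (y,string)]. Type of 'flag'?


Lookup 'flag' → type int


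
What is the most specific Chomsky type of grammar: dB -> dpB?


LHS has context (more than one symbol) and |LHS| ≤ |RHS|
Classification: Type 1 (Context-Sensitive)


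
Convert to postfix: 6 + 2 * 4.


* has higher precedence, evaluate 2*4 first
Postfix: 6 2 4 * +


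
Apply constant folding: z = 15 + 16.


15 + 16 = 31 at compile time
Optimized: z = 31


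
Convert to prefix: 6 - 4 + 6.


left-to-right (same/higher precedence on left): tree is (+ (- 6 4) 6)
Prefix: + - 6 4 6


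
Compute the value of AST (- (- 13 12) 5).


Evaluate inner: (- 13 12) = 1
Evaluate root: (- 1 5) = -4
Result: -4


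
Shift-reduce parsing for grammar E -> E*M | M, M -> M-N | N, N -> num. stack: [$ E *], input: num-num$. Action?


no handle ('E*' is not any RHS); shift 'num'
Action: shift


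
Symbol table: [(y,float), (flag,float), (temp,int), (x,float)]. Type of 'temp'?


Lookup 'temp' → type int


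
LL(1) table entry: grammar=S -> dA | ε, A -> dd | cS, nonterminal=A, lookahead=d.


For [A, d]: 'd' ∈ FIRST(dd)
Entry: A -> dd


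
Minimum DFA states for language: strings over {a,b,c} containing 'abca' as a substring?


KMP-style automaton: 4 progress states + 1 absorbing accept = 5
Minimal DFA: 5 states


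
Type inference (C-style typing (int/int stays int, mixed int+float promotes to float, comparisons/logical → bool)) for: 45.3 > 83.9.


Operand types: float > float
Rule: comparison yields bool
Result type: bool


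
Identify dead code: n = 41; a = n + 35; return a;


n is read by a's definition; a is returned
No dead code


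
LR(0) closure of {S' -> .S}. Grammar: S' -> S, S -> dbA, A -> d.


Start: S' -> .S
For each item with dot before a nonterminal B, add B -> .γ for every B-production
Closure: [S' -> .S, S -> .dbA]


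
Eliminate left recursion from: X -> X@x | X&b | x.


Left-recursive alternatives: X@x, X&b; non-recursive: x
Introduce X': X -> xX', X' -> @xX' | &bX' | ε


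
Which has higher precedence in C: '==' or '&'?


'==' is equality (level 6); '&' is bitwise AND (level 5)
Higher level binds tighter
'==' has higher precedence than '&'


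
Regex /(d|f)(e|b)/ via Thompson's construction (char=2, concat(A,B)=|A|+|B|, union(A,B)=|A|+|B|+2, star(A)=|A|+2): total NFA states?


Syntax tree has 4 char leaf(s), 2 union(s), 0 star(s)
chars contribute 4×2 = 8; each union adds +2; each star adds +2
Total: 8 + 4 + 0 = 12 states


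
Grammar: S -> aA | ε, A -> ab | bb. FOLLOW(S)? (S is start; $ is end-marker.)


$ ∈ FOLLOW(S). For each A -> αBβ: add FIRST(β)\{ε} to FOLLOW(B); if β nullable, add FOLLOW(A).
FOLLOW(S) = {$}


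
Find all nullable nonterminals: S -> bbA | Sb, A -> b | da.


A nonterminal is nullable iff some alternative derives ε (directly, or every symbol in it is nullable)
Nullable: {}


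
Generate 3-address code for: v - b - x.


Break into single-operator statements:
t1 = v - b
t2 = t1 - x


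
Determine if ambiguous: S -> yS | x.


right-linear, alternatives start with distinct terminals 'y' vs 'x': unique leftmost derivation
Unambiguous


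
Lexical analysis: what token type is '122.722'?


Pattern: digits with a decimal point
Type: FLOAT_LITERAL


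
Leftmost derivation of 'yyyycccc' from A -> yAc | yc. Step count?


Derivation: A => yAc => yyAcc => yyyAccc => yyyycccc
Steps: 4


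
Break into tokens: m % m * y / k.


Scan left to right, longest-match per lexeme
Tokens: ID(m), OP(%), ID(m), OP(*), ID(y), OP(/), ID(k)


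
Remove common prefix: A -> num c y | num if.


Common prefix: 'num'
Factored: A -> num A', A' -> c y | if


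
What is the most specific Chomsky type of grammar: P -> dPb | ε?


Single nonterminal LHS, but d^n b^n is not regular
Classification: Type 2 (Context-Free)


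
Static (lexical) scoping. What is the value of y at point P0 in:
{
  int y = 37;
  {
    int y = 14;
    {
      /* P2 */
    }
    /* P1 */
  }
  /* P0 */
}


y declared in the same block as P0
y = 37


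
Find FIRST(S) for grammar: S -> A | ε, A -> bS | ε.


Per alternative of S: FIRST(A) = {b, ε}; FIRST(ε) = {ε}
FIRST(S) = {b, ε}


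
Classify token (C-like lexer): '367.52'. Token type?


Pattern: digits with a decimal point
Type: FLOAT_LITERAL


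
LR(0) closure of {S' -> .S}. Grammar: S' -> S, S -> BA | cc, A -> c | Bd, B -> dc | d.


Start: S' -> .S
For each item with dot before a nonterminal B, add B -> .γ for every B-production
Closure: [S' -> .S, S -> .BA, S -> .cc, B -> .dc, B -> .d]


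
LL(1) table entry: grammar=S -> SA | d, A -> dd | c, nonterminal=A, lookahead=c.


For [A, c]: 'c' ∈ FIRST(c)
Entry: A -> c


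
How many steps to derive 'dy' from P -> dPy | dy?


Derivation: P => dy
Steps: 1


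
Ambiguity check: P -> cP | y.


right-linear, alternatives start with distinct terminals 'c' vs 'y': unique leftmost derivation
Unambiguous


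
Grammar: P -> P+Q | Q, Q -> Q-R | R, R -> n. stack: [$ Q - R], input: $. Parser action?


handle 'Q-R' on top
Action: reduce (Q -> Q-R)


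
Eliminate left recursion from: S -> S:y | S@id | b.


Left-recursive alternatives: S:y, S@id; non-recursive: b
Introduce S': S -> bS', S' -> :yS' | @idS' | ε


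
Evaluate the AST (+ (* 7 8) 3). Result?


Evaluate inner: (* 7 8) = 56
Evaluate root: (+ 56 3) = 59
Result: 59


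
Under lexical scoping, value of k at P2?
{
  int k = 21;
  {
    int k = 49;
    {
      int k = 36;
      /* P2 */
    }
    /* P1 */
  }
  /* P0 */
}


k declared in the same block as P2
k = 36


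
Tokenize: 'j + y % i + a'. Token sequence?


Scan left to right, longest-match per lexeme
Tokens: ID(j), OP(+), ID(y), OP(%), ID(i), OP(+), ID(a)


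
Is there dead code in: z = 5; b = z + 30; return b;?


z is read by b's definition; b is returned
No dead code


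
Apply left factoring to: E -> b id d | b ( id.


Common prefix: 'b'
Factored: E -> b E', E' -> id d | ( id


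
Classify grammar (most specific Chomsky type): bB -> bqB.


LHS has context (more than one symbol) and |LHS| ≤ |RHS|
Classification: Type 1 (Context-Sensitive)


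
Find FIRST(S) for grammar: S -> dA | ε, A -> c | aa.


Per alternative of S: FIRST(dA) = {d}; FIRST(ε) = {ε}
FIRST(S) = {d, ε}


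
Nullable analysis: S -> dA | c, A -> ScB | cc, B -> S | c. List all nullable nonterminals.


A nonterminal is nullable iff some alternative derives ε (directly, or every symbol in it is nullable)
Nullable: {}


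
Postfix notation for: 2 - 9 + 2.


Left to right (same or higher precedence on left)
Postfix: 2 9 - 2 +


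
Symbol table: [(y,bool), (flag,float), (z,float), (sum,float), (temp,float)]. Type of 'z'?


Lookup 'z' → type float


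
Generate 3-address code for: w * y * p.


Break into single-operator statements:
t1 = w * y
t2 = t1 * p


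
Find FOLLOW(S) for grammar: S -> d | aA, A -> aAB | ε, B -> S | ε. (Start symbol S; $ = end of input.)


$ ∈ FOLLOW(S). For each A -> αBβ: add FIRST(β)\{ε} to FOLLOW(B); if β nullable, add FOLLOW(A).
FOLLOW(S) = {$, a, d}


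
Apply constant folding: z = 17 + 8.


17 + 8 = 25 at compile time
Optimized: z = 25


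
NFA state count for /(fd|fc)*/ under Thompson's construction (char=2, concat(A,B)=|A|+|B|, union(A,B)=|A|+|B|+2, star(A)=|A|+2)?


Syntax tree has 4 char leaf(s), 1 union(s), 1 star(s)
chars contribute 4×2 = 8; each union adds +2; each star adds +2
Total: 8 + 2 + 2 = 12 states


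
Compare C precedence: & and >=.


'>=' is relational (level 7); '&' is bitwise AND (level 5)
Higher level binds tighter
'>=' has higher precedence than '&'


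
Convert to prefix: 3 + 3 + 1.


left-to-right (same/higher precedence on left): tree is (+ (+ 3 3) 1)
Prefix: + + 3 3 1


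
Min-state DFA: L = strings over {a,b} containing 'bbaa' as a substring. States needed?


KMP-style automaton: 4 progress states + 1 absorbing accept = 5
Minimal DFA: 5 states


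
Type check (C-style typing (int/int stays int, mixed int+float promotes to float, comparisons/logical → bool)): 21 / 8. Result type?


Operand types: int / int
Rule: mixed int/float promotes to float; int/int stays int
Result type: int


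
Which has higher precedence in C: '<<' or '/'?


'/' is multiplicative (level 10); '<<' is shift (level 8)
Higher level binds tighter
'/' has higher precedence than '<<'


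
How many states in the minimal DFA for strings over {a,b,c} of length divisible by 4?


Track length mod 4: states 0..3, accept at 0
Minimal DFA: 4 states


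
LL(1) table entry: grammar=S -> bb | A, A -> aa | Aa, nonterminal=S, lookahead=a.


For [S, a]: 'a' ∈ FIRST(A)
Entry: S -> A


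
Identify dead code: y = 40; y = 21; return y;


first assignment to y is overwritten before any read
Dead: 'y = 40'


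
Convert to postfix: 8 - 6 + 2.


Left to right (same or higher precedence on left)
Postfix: 8 6 - 2 +


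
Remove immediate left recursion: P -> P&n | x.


Left-recursive alternatives: P&n; non-recursive: x
Introduce P': P -> xP', P' -> &nP' | ε


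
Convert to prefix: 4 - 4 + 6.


left-to-right (same/higher precedence on left): tree is (+ (- 4 4) 6)
Prefix: + - 4 4 6


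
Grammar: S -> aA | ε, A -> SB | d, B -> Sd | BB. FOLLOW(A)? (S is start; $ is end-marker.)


$ ∈ FOLLOW(S). For each A -> αBβ: add FIRST(β)\{ε} to FOLLOW(B); if β nullable, add FOLLOW(A).
FOLLOW(A) = {$, a, d}


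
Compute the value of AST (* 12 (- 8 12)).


Evaluate inner: (- 8 12) = -4
Evaluate root: (* 12 -4) = -48
Result: -48


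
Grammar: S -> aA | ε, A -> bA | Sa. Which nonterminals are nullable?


A nonterminal is nullable iff some alternative derives ε (directly, or every symbol in it is nullable)
Nullable: {S}


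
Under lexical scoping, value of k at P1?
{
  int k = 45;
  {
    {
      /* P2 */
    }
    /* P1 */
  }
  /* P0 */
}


P1's block does not declare k; resolves to the enclosing declaration at depth 0
k = 45


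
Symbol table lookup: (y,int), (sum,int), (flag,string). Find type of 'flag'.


Lookup 'flag' → type string


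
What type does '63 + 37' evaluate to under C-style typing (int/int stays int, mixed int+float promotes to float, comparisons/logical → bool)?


Operand types: int + int
Rule: mixed int/float promotes to float; int/int stays int
Result type: int


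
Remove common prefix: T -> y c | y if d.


Common prefix: 'y'
Factored: T -> y T', T' -> c | if d


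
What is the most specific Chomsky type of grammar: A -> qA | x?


Right-linear: every RHS is a terminal or a terminal followed by one nonterminal
Classification: Type 3 (Regular)


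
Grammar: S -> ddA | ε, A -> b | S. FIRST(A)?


Per alternative of A: FIRST(b) = {b}; FIRST(S) = {d, ε}
FIRST(A) = {b, d, ε}


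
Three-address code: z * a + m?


Break into single-operator statements:
t1 = z * a
t2 = t1 + m


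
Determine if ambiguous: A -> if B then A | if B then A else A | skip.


dangling else: 'if B then if B then skip else skip' parses two ways
Ambiguous


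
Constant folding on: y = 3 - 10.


3 - 10 = -7 at compile time
Optimized: y = -7


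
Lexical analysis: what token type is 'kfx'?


Pattern: letter/underscore followed by alphanumerics, not a keyword
Type: IDENTIFIER


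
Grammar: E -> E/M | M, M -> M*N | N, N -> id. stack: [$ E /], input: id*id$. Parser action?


no handle ('E/' is not any RHS); shift 'id'
Action: shift


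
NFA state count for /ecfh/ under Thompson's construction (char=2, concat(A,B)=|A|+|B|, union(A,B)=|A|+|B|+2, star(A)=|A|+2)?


Syntax tree has 4 char leaf(s), 0 union(s), 0 star(s)
chars contribute 4×2 = 8; each union adds +2; each star adds +2
Total: 8 + 0 + 0 = 8 states


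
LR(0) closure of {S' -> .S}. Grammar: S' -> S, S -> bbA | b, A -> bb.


Start: S' -> .S
For each item with dot before a nonterminal B, add B -> .γ for every B-production
Closure: [S' -> .S, S -> .bbA, S -> .b]


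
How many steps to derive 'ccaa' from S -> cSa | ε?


Derivation: S => cSa => ccSaa => ccaa
Steps: 3


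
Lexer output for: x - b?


Scan left to right, longest-match per lexeme
Tokens: ID(x), OP(-), ID(b)


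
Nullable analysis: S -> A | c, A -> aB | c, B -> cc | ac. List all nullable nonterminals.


A nonterminal is nullable iff some alternative derives ε (directly, or every symbol in it is nullable)
Nullable: {}


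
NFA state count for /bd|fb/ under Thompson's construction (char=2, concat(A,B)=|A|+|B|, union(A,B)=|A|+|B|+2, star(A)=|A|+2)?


Syntax tree has 4 char leaf(s), 1 union(s), 0 star(s)
chars contribute 4×2 = 8; each union adds +2; each star adds +2
Total: 8 + 2 + 0 = 10 states


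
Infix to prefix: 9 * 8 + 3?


left-to-right (same/higher precedence on left): tree is (+ (* 9 8) 3)
Prefix: + * 9 8 3


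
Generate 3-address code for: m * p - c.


Break into single-operator statements:
t1 = m * p
t2 = t1 - c


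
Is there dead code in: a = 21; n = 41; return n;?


a is assigned but never read
Dead: 'a = 21'


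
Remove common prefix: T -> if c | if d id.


Common prefix: 'if'
Factored: T -> if T', T' -> c | d id


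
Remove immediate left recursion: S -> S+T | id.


Left-recursive alternatives: S+T; non-recursive: id
Introduce S': S -> idS', S' -> +TS' | ε


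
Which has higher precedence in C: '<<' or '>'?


'<<' is shift (level 8); '>' is relational (level 7)
Higher level binds tighter
'<<' has higher precedence than '>'


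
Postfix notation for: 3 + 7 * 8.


* has higher precedence, evaluate 7*8 first
Postfix: 3 7 8 * +


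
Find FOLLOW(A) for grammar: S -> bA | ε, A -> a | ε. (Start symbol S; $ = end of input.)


$ ∈ FOLLOW(S). For each A -> αBβ: add FIRST(β)\{ε} to FOLLOW(B); if β nullable, add FOLLOW(A).
FOLLOW(A) = {$}


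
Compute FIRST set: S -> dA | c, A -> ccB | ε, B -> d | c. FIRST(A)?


Per alternative of A: FIRST(ccB) = {c}; FIRST(ε) = {ε}
FIRST(A) = {c, ε}


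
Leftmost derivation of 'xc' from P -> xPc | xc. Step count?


Derivation: P => xc
Steps: 1


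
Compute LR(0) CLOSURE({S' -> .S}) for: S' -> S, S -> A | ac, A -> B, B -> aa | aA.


Start: S' -> .S
For each item with dot before a nonterminal B, add B -> .γ for every B-production
Closure: [S' -> .S, S -> .A, S -> .ac, A -> .B, B -> .aa, B -> .aA]


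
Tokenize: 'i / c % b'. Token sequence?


Scan left to right, longest-match per lexeme
Tokens: ID(i), OP(/), ID(c), OP(%), ID(b)


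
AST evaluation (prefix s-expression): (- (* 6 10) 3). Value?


Evaluate inner: (* 6 10) = 60
Evaluate root: (- 60 3) = 57
Result: 57


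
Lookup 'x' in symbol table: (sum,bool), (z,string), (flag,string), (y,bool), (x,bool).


Lookup 'x' → type bool


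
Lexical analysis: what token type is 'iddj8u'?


Pattern: letter/underscore followed by alphanumerics, not a keyword
Type: IDENTIFIER


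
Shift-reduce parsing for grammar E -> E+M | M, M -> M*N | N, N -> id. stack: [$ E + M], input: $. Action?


handle 'E+M' on top; lookahead ∈ FOLLOW(E) = {+, $}
Action: reduce (E -> E+M)


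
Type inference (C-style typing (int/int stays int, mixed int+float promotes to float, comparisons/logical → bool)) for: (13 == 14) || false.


Operand types: bool || bool
Rule: logical operators take bool operands and yield bool
Result type: bool


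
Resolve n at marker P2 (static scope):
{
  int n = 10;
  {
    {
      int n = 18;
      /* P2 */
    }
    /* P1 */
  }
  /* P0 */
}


n declared in the same block as P2
n = 18


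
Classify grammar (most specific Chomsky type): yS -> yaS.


LHS has context (more than one symbol) and |LHS| ≤ |RHS|
Classification: Type 1 (Context-Sensitive)


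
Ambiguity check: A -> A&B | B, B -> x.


precedence layered via separate nonterminal B: deterministic
Unambiguous


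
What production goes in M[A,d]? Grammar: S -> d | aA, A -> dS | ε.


For [A, d]: 'd' ∈ FIRST(dS)
Entry: A -> dS


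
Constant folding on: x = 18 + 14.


18 + 14 = 32 at compile time
Optimized: x = 32


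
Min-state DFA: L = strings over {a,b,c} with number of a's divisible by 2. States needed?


Track (count of a) mod 2: states 0..1, accept at 0
Minimal DFA: 2 states


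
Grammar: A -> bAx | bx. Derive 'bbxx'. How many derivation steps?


Derivation: A => bAx => bbxx
Steps: 2


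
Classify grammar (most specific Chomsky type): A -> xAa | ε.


Single nonterminal LHS, but x^n a^n is not regular
Classification: Type 2 (Context-Free)


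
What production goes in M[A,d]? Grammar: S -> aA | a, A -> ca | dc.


For [A, d]: 'd' ∈ FIRST(dc)
Entry: A -> dc


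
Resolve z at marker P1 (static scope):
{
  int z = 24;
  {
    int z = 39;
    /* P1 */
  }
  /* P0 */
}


z declared in the same block as P1
z = 39


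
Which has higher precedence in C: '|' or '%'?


'%' is multiplicative (level 10); '|' is bitwise OR (level 3)
Higher level binds tighter
'%' has higher precedence than '|'


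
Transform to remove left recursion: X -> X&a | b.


Left-recursive alternatives: X&a; non-recursive: b
Introduce X': X -> bX', X' -> &aX' | ε


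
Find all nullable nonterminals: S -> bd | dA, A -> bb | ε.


A nonterminal is nullable iff some alternative derives ε (directly, or every symbol in it is nullable)
Nullable: {A}


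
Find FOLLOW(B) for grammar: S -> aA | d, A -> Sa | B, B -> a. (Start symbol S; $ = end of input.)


$ ∈ FOLLOW(S). For each A -> αBβ: add FIRST(β)\{ε} to FOLLOW(B); if β nullable, add FOLLOW(A).
FOLLOW(B) = {$, a}


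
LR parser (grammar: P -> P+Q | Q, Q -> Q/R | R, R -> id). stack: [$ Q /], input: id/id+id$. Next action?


no handle; shift 'id'
Action: shift


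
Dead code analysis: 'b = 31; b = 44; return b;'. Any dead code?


first assignment to b is overwritten before any read
Dead: 'b = 31'


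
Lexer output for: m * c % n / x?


Scan left to right, longest-match per lexeme
Tokens: ID(m), OP(*), ID(c), OP(%), ID(n), OP(/), ID(x)


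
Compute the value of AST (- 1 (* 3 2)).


Evaluate inner: (* 3 2) = 6
Evaluate root: (- 1 6) = -5
Result: -5


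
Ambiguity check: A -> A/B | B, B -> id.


precedence layered via separate nonterminal B: deterministic
Unambiguous


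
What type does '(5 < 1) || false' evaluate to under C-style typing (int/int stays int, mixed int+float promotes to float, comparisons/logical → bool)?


Operand types: bool || bool
Rule: logical operators take bool operands and yield bool
Result type: bool


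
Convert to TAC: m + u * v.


Break into single-operator statements:
t1 = u * v
t2 = m + t1


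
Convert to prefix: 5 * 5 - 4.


left-to-right (same/higher precedence on left): tree is (- (* 5 5) 4)
Prefix: - * 5 5 4


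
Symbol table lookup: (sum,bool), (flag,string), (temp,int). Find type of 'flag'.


Lookup 'flag' → type string


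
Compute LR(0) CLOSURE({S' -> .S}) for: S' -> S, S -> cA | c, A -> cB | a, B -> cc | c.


Start: S' -> .S
For each item with dot before a nonterminal B, add B -> .γ for every B-production
Closure: [S' -> .S, S -> .cA, S -> .c]


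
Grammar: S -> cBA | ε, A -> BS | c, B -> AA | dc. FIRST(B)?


Per alternative of B: FIRST(AA) = {c, d}; FIRST(dc) = {d}
FIRST(B) = {c, d}


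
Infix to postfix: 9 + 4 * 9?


* has higher precedence, evaluate 4*9 first
Postfix: 9 4 9 * +


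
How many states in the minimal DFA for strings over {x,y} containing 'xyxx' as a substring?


KMP-style automaton: 4 progress states + 1 absorbing accept = 5
Minimal DFA: 5 states


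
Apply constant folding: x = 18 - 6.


18 - 6 = 12 at compile time
Optimized: x = 12


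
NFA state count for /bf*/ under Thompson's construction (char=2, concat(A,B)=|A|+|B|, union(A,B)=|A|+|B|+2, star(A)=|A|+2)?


Syntax tree has 2 char leaf(s), 0 union(s), 1 star(s)
chars contribute 2×2 = 4; each union adds +2; each star adds +2
Total: 4 + 0 + 2 = 6 states


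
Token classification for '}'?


Pattern: delimiter/punctuation
Type: PUNCTUATION


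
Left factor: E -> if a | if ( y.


Common prefix: 'if'
Factored: E -> if E', E' -> a | ( y


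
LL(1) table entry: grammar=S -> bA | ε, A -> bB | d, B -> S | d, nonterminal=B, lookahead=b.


For [B, b]: 'b' ∈ FIRST(S)
Entry: B -> S


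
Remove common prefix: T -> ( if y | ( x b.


Common prefix: '('
Factored: T -> ( T', T' -> if y | x b


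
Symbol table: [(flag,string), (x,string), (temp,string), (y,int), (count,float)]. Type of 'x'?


Lookup 'x' → type string


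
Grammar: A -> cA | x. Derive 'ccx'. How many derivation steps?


Derivation: A => cA => ccA => ccx
Steps: 3


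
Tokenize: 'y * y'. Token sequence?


Scan left to right, longest-match per lexeme
Tokens: ID(y), OP(*), ID(y)


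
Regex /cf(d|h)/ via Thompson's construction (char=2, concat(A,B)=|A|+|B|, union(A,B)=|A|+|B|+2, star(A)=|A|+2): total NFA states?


Syntax tree has 4 char leaf(s), 1 union(s), 0 star(s)
chars contribute 4×2 = 8; each union adds +2; each star adds +2
Total: 8 + 2 + 0 = 10 states


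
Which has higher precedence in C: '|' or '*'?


'*' is multiplicative (level 10); '|' is bitwise OR (level 3)
Higher level binds tighter
'*' has higher precedence than '|'


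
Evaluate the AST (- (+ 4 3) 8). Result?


Evaluate inner: (+ 4 3) = 7
Evaluate root: (- 7 8) = -1
Result: -1


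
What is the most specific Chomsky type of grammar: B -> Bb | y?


Left-linear: every RHS is a terminal or one nonterminal followed by a terminal
Classification: Type 3 (Regular)


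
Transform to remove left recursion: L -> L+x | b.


Left-recursive alternatives: L+x; non-recursive: b
Introduce L': L -> bL', L' -> +xL' | ε


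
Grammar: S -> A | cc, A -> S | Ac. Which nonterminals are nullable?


A nonterminal is nullable iff some alternative derives ε (directly, or every symbol in it is nullable)
Nullable: {}


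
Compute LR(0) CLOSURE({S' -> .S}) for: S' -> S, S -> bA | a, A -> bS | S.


Start: S' -> .S
For each item with dot before a nonterminal B, add B -> .γ for every B-production
Closure: [S' -> .S, S -> .bA, S -> .a]


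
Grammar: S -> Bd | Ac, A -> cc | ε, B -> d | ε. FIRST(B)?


Per alternative of B: FIRST(d) = {d}; FIRST(ε) = {ε}
FIRST(B) = {d, ε}


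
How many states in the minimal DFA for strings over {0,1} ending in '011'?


Track the longest suffix of input matching a prefix of '011': 4 classes (prefixes of length 0..3)
Minimal DFA: 4 states
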